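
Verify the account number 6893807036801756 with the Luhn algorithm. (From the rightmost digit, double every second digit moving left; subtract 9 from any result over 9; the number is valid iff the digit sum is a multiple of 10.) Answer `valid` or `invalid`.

valid

From the right, keep odd positions and double even positions (subtract 9 from any doubled value over 9):
  doubled (positions 2,4,...): 1 2 7 6 5 7 9 3 → sum 40
  kept (positions 1,3,...): 6 7 0 6 0 0 3 8 → sum 30
Total = 70.
70 mod 10 = 0, so the number is valid.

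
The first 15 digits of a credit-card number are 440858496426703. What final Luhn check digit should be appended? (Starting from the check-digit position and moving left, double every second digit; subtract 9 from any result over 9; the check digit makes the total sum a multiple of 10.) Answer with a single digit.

Partial digits right→left: 3 0 7 6 2 4 6 9 4 8 5 8 0 4 4
Double every second digit counting from the check-digit position (so the 1st, 3rd, 5th, ... of the partial from the right).
  doubled (with −9 where >9): 6 5 4 3 8 1 0 8 → sum 35
  kept as-is: 0 6 4 9 8 8 4 → sum 39
Total = 35 + 39 = 74.
Check digit = (10 − (74 mod 10)) mod 10 = 6.

6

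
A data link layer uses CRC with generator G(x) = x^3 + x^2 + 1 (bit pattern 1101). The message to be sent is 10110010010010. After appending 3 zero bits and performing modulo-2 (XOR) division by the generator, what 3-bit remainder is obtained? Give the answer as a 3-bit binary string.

000

Append 3 zeros: 10110010010010000. Divide by 1101 (XOR where the leading bit is 1):
  pos 0: 1011 XOR 1101 = 0110
  pos 1: 1100 XOR 1101 = 0001
  pos 4: 1010 XOR 1101 = 0111
  pos 5: 1110 XOR 1101 = 0011
  pos 7: 1110 XOR 1101 = 0011
  pos 9: 1101 XOR 1101 = 0000
Remainder (last 3 bits) = 000. This is the CRC / FCS.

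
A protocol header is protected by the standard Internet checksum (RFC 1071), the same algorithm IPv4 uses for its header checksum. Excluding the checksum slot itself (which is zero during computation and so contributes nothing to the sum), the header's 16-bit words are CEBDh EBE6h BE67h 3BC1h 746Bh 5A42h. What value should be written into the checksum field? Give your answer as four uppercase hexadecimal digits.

7C84

One's-complement addition (fold any carry out of bit 15 back into bit 0):
  0xCEBD + 0xEBE6 = 0x1BAA3 → wrap carry → 0xBAA4
  0xBAA4 + 0xBE67 = 0x1790B → wrap carry → 0x790C
  0x790C + 0x3BC1 = 0x0B4CD
  0xB4CD + 0x746B = 0x12938 → wrap carry → 0x2939
  0x2939 + 0x5A42 = 0x0837B
One's-complement sum = 0x837B.
Checksum = ~0x837B & 0xFFFF = 0x7C84.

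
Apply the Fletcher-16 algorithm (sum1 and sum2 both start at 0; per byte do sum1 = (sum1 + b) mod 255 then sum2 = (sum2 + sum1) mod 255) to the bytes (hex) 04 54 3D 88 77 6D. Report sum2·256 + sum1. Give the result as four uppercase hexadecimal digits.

Running sums (mod 255):
  after byte 0 (04): sum1=4, sum2=4
  after byte 1 (54): sum1=88, sum2=92
  after byte 2 (3D): sum1=149, sum2=241
  after byte 3 (88): sum1=30, sum2=16
  after byte 4 (77): sum1=149, sum2=165
  after byte 5 (6D): sum1=3, sum2=168
Checksum = sum2·256 + sum1 = 168·256 + 3 = 43011 = 0xA803.

A803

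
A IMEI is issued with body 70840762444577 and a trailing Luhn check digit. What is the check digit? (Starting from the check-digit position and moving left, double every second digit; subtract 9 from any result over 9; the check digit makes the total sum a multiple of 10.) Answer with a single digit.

3

Partial digits right→left: 7 7 5 4 4 4 2 6 7 0 4 8 0 7
Double every second digit counting from the check-digit position (so the 1st, 3rd, 5th, ... of the partial from the right).
  doubled (with −9 where >9): 5 1 8 4 5 8 0 → sum 31
  kept as-is: 7 4 4 6 0 8 7 → sum 36
Total = 31 + 36 = 67.
Check digit = (10 − (67 mod 10)) mod 10 = 3.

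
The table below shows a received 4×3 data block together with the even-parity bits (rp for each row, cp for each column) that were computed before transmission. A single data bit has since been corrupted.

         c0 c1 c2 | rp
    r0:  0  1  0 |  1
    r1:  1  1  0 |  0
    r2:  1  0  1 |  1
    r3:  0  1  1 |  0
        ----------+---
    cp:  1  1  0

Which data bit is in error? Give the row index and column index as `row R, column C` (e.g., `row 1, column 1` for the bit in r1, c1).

row 2, column 0

Recompute each row's even parity and compare to rp:
  r0: data parity 1, sent rp 1 → ok
  r1: data parity 0, sent rp 0 → ok
  r2: data parity 0, sent rp 1 → mismatch
  r3: data parity 0, sent rp 0 → ok
Recompute each column's even parity and compare to cp:
  c0: data parity 0, sent cp 1 → mismatch
  c1: data parity 1, sent cp 1 → ok
  c2: data parity 0, sent cp 0 → ok
Exactly one row (r2) and one column (c0) fail → the flipped bit is at their intersection.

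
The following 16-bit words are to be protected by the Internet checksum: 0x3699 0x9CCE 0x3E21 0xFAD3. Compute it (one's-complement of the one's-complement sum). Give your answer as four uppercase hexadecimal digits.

One's-complement addition (fold any carry out of bit 15 back into bit 0):
  0x3699 + 0x9CCE = 0x0D367
  0xD367 + 0x3E21 = 0x11188 → wrap carry → 0x1189
  0x1189 + 0xFAD3 = 0x10C5C → wrap carry → 0x0C5D
One's-complement sum = 0x0C5D.
Checksum = ~0x0C5D & 0xFFFF = 0xF3A2.

F3A2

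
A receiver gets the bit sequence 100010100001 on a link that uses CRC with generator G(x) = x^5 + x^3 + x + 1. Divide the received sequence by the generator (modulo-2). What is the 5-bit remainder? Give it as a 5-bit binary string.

00000

Modulo-2 division of 100010100001 by 101011:
  pos 0: 100010 XOR 101011 = 001001
  pos 2: 100110 XOR 101011 = 001101
  pos 4: 110100 XOR 101011 = 011111
  pos 5: 111110 XOR 101011 = 010101
  pos 6: 101011 XOR 101011 = 000000
Remainder = 00000 (zero — the frame passes the CRC check).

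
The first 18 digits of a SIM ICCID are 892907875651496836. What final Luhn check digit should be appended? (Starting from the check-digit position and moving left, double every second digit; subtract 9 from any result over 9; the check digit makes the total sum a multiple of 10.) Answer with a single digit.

7

Partial digits right→left: 6 3 8 6 9 4 1 5 6 5 7 8 7 0 9 2 9 8
Double every second digit counting from the check-digit position (so the 1st, 3rd, 5th, ... of the partial from the right).
  doubled (with −9 where >9): 3 7 9 2 3 5 5 9 9 → sum 52
  kept as-is: 3 6 4 5 5 8 0 2 8 → sum 41
Total = 52 + 41 = 93.
Check digit = (10 − (93 mod 10)) mod 10 = 7.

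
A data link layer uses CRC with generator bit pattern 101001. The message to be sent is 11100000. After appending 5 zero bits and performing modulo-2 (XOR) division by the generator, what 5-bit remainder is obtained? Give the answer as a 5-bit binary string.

00010

Append 5 zeros: 1110000000000. Divide by 101001 (XOR where the leading bit is 1):
  pos 0: 111000 XOR 101001 = 010001
  pos 1: 100010 XOR 101001 = 001011
  pos 3: 101100 XOR 101001 = 000101
  pos 6: 101000 XOR 101001 = 000001
Remainder (last 5 bits) = 00010. This is the CRC / FCS.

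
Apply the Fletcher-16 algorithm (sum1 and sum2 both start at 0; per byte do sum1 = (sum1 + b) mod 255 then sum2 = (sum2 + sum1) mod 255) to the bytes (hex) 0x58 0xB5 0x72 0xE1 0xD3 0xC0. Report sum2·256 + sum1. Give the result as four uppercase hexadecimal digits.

Running sums (mod 255):
  after byte 0 (0x58): sum1=88, sum2=88
  after byte 1 (0xB5): sum1=14, sum2=102
  after byte 2 (0x72): sum1=128, sum2=230
  after byte 3 (0xE1): sum1=98, sum2=73
  after byte 4 (0xD3): sum1=54, sum2=127
  after byte 5 (0xC0): sum1=246, sum2=118
Checksum = sum2·256 + sum1 = 118·256 + 246 = 30454 = 0x76F6.

76F6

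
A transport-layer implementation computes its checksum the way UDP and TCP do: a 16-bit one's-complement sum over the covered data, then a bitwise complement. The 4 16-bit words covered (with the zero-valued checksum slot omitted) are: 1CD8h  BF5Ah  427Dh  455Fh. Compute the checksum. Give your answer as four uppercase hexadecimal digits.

9BF0

One's-complement addition (fold any carry out of bit 15 back into bit 0):
  0x1CD8 + 0xBF5A = 0x0DC32
  0xDC32 + 0x427D = 0x11EAF → wrap carry → 0x1EB0
  0x1EB0 + 0x455F = 0x0640F
One's-complement sum = 0x640F.
Checksum = ~0x640F & 0xFFFF = 0x9BF0.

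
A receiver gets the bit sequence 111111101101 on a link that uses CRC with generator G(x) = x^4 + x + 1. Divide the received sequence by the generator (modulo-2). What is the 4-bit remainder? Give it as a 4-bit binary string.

1010

Modulo-2 division of 111111101101 by 10011:
  pos 0: 11111 XOR 10011 = 01100
  pos 1: 11001 XOR 10011 = 01010
  pos 2: 10101 XOR 10011 = 00110
  pos 4: 11001 XOR 10011 = 01010
  pos 5: 10101 XOR 10011 = 00110
  pos 7: 11001 XOR 10011 = 01010
Remainder = 1010 (nonzero — an error is detected).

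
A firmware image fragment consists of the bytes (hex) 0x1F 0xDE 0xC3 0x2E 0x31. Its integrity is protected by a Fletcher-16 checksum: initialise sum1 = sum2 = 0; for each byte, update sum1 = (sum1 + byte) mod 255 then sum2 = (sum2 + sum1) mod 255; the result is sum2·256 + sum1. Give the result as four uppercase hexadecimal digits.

Running sums (mod 255):
  after byte 0 (0x1F): sum1=31, sum2=31
  after byte 1 (0xDE): sum1=253, sum2=29
  after byte 2 (0xC3): sum1=193, sum2=222
  after byte 3 (0x2E): sum1=239, sum2=206
  after byte 4 (0x31): sum1=33, sum2=239
Checksum = sum2·256 + sum1 = 239·256 + 33 = 61217 = 0xEF21.

EF21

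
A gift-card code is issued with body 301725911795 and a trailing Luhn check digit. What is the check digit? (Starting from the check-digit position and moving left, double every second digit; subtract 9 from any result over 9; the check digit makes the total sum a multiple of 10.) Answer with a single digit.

Partial digits right→left: 5 9 7 1 1 9 5 2 7 1 0 3
Double every second digit counting from the check-digit position (so the 1st, 3rd, 5th, ... of the partial from the right).
  doubled (with −9 where >9): 1 5 2 1 5 0 → sum 14
  kept as-is: 9 1 9 2 1 3 → sum 25
Total = 14 + 25 = 39.
Check digit = (10 − (39 mod 10)) mod 10 = 1.

1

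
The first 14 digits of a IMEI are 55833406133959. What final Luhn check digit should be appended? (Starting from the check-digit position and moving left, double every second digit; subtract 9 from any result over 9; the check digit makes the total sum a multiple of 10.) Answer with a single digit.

Partial digits right→left: 9 5 9 3 3 1 6 0 4 3 3 8 5 5
Double every second digit counting from the check-digit position (so the 1st, 3rd, 5th, ... of the partial from the right).
  doubled (with −9 where >9): 9 9 6 3 8 6 1 → sum 42
  kept as-is: 5 3 1 0 3 8 5 → sum 25
Total = 42 + 25 = 67.
Check digit = (10 − (67 mod 10)) mod 10 = 3.

3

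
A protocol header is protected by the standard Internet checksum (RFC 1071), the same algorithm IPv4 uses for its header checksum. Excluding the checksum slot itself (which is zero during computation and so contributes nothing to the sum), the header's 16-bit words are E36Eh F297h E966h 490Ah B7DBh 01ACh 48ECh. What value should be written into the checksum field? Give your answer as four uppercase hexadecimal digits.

One's-complement addition (fold any carry out of bit 15 back into bit 0):
  0xE36E + 0xF297 = 0x1D605 → wrap carry → 0xD606
  0xD606 + 0xE966 = 0x1BF6C → wrap carry → 0xBF6D
  0xBF6D + 0x490A = 0x10877 → wrap carry → 0x0878
  0x0878 + 0xB7DB = 0x0C053
  0xC053 + 0x01AC = 0x0C1FF
  0xC1FF + 0x48EC = 0x10AEB → wrap carry → 0x0AEC
One's-complement sum = 0x0AEC.
Checksum = ~0x0AEC & 0xFFFF = 0xF513.

F513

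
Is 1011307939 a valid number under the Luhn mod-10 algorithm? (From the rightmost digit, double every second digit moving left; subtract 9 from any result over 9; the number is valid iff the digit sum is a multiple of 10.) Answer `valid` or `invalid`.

valid

From the right, keep odd positions and double even positions (subtract 9 from any doubled value over 9):
  doubled (positions 2,4,...): 6 5 6 2 2 → sum 21
  kept (positions 1,3,...): 9 9 0 1 0 → sum 19
Total = 40.
40 mod 10 = 0, so the number is valid.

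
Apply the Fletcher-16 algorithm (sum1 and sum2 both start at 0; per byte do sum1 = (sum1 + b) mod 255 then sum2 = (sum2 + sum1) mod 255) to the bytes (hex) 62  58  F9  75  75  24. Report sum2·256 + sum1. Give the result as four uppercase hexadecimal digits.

5FC3

Running sums (mod 255):
  after byte 0 (62): sum1=98, sum2=98
  after byte 1 (58): sum1=186, sum2=29
  after byte 2 (F9): sum1=180, sum2=209
  after byte 3 (75): sum1=42, sum2=251
  after byte 4 (75): sum1=159, sum2=155
  after byte 5 (24): sum1=195, sum2=95
Checksum = sum2·256 + sum1 = 95·256 + 195 = 24515 = 0x5FC3.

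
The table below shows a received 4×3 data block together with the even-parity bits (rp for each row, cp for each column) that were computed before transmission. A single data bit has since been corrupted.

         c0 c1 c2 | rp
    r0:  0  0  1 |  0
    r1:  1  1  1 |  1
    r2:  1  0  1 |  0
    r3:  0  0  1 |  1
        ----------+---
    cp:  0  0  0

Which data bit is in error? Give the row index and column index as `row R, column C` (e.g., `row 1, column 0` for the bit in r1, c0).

Recompute each row's even parity and compare to rp:
  r0: data parity 1, sent rp 0 → mismatch
  r1: data parity 1, sent rp 1 → ok
  r2: data parity 0, sent rp 0 → ok
  r3: data parity 1, sent rp 1 → ok
Recompute each column's even parity and compare to cp:
  c0: data parity 0, sent cp 0 → ok
  c1: data parity 1, sent cp 0 → mismatch
  c2: data parity 0, sent cp 0 → ok
Exactly one row (r0) and one column (c1) fail → the flipped bit is at their intersection.

row 0, column 1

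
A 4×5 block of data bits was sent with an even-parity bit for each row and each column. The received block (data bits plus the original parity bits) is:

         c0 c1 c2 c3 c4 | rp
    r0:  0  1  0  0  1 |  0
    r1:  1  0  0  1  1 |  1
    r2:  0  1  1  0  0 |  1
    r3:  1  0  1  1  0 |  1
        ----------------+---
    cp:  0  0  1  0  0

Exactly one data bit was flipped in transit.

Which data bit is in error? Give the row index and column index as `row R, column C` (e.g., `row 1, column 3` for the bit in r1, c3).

Recompute each row's even parity and compare to rp:
  r0: data parity 0, sent rp 0 → ok
  r1: data parity 1, sent rp 1 → ok
  r2: data parity 0, sent rp 1 → mismatch
  r3: data parity 1, sent rp 1 → ok
Recompute each column's even parity and compare to cp:
  c0: data parity 0, sent cp 0 → ok
  c1: data parity 0, sent cp 0 → ok
  c2: data parity 0, sent cp 1 → mismatch
  c3: data parity 0, sent cp 0 → ok
  c4: data parity 0, sent cp 0 → ok
Exactly one row (r2) and one column (c2) fail → the flipped bit is at their intersection.

row 2, column 2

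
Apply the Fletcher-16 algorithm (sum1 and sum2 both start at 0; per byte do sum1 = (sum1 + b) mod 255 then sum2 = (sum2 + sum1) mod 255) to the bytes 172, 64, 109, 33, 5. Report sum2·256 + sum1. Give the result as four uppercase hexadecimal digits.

EF80

Running sums (mod 255):
  after byte 0 (172): sum1=172, sum2=172
  after byte 1 (64): sum1=236, sum2=153
  after byte 2 (109): sum1=90, sum2=243
  after byte 3 (33): sum1=123, sum2=111
  after byte 4 (5): sum1=128, sum2=239
Checksum = sum2·256 + sum1 = 239·256 + 128 = 61312 = 0xEF80.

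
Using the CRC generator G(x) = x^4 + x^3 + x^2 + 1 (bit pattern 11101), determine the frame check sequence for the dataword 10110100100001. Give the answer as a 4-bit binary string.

Append 4 zeros: 101101001000010000. Divide by 11101 (XOR where the leading bit is 1):
  pos 0: 10110 XOR 11101 = 01011
  pos 1: 10111 XOR 11101 = 01010
  pos 2: 10100 XOR 11101 = 01001
  pos 3: 10010 XOR 11101 = 01111
  pos 4: 11111 XOR 11101 = 00010
  pos 7: 10000 XOR 11101 = 01101
  pos 8: 11010 XOR 11101 = 00111
  pos 10: 11110 XOR 11101 = 00011
  pos 13: 11000 XOR 11101 = 00101
Remainder (last 4 bits) = 0101. This is the CRC / FCS.

0101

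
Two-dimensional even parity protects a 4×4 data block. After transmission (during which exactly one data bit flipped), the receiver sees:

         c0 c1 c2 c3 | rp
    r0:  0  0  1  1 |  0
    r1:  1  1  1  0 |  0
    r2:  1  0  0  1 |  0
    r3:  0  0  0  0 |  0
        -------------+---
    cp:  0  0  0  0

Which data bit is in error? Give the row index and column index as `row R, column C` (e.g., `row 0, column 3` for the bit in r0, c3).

row 1, column 1

Recompute each row's even parity and compare to rp:
  r0: data parity 0, sent rp 0 → ok
  r1: data parity 1, sent rp 0 → mismatch
  r2: data parity 0, sent rp 0 → ok
  r3: data parity 0, sent rp 0 → ok
Recompute each column's even parity and compare to cp:
  c0: data parity 0, sent cp 0 → ok
  c1: data parity 1, sent cp 0 → mismatch
  c2: data parity 0, sent cp 0 → ok
  c3: data parity 0, sent cp 0 → ok
Exactly one row (r1) and one column (c1) fail → the flipped bit is at their intersection.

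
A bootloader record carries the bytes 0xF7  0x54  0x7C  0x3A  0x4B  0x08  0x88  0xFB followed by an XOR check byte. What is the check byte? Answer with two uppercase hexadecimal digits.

XOR the bytes together:
  start with 0xF7
  0xF7 ⊕ 0x54 = 0xA3
  0xA3 ⊕ 0x7C = 0xDF
  0xDF ⊕ 0x3A = 0xE5
  0xE5 ⊕ 0x4B = 0xAE
  0xAE ⊕ 0x08 = 0xA6
  0xA6 ⊕ 0x88 = 0x2E
  0x2E ⊕ 0xFB = 0xD5

D5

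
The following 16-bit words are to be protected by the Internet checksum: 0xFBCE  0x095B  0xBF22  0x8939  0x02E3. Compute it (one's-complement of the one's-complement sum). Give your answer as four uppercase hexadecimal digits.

One's-complement addition (fold any carry out of bit 15 back into bit 0):
  0xFBCE + 0x095B = 0x10529 → wrap carry → 0x052A
  0x052A + 0xBF22 = 0x0C44C
  0xC44C + 0x8939 = 0x14D85 → wrap carry → 0x4D86
  0x4D86 + 0x02E3 = 0x05069
One's-complement sum = 0x5069.
Checksum = ~0x5069 & 0xFFFF = 0xAF96.

AF96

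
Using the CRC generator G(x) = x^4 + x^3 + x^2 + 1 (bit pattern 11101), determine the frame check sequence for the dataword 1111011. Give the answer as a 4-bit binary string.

0101

Append 4 zeros: 11110110000. Divide by 11101 (XOR where the leading bit is 1):
  pos 0: 11110 XOR 11101 = 00011
  pos 3: 11110 XOR 11101 = 00011
  pos 6: 11000 XOR 11101 = 00101
Remainder (last 4 bits) = 0101. This is the CRC / FCS.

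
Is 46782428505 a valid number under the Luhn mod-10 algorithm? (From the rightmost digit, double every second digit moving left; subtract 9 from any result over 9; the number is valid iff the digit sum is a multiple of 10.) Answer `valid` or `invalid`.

valid

From the right, keep odd positions and double even positions (subtract 9 from any doubled value over 9):
  doubled (positions 2,4,...): 0 7 8 7 3 → sum 25
  kept (positions 1,3,...): 5 5 2 2 7 4 → sum 25
Total = 50.
50 mod 10 = 0, so the number is valid.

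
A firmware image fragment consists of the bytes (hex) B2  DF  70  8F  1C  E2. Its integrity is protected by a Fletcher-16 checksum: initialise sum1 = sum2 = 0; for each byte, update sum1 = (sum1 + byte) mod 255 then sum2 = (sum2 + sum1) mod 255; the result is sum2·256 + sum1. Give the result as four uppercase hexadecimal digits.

1B91

Running sums (mod 255):
  after byte 0 (B2): sum1=178, sum2=178
  after byte 1 (DF): sum1=146, sum2=69
  after byte 2 (70): sum1=3, sum2=72
  after byte 3 (8F): sum1=146, sum2=218
  after byte 4 (1C): sum1=174, sum2=137
  after byte 5 (E2): sum1=145, sum2=27
Checksum = sum2·256 + sum1 = 27·256 + 145 = 7057 = 0x1B91.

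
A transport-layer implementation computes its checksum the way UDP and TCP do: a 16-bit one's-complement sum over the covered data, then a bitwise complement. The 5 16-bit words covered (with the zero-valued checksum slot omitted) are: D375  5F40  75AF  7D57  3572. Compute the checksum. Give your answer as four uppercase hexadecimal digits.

A4D0

One's-complement addition (fold any carry out of bit 15 back into bit 0):
  0xD375 + 0x5F40 = 0x132B5 → wrap carry → 0x32B6
  0x32B6 + 0x75AF = 0x0A865
  0xA865 + 0x7D57 = 0x125BC → wrap carry → 0x25BD
  0x25BD + 0x3572 = 0x05B2F
One's-complement sum = 0x5B2F.
Checksum = ~0x5B2F & 0xFFFF = 0xA4D0.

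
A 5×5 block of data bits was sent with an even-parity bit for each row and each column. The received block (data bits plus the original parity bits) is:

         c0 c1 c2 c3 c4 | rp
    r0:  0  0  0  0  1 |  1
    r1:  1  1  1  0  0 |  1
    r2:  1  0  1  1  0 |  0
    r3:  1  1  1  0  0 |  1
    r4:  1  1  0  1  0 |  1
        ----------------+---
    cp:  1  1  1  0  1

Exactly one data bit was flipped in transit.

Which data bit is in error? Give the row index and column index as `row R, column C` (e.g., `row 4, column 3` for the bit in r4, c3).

Recompute each row's even parity and compare to rp:
  r0: data parity 1, sent rp 1 → ok
  r1: data parity 1, sent rp 1 → ok
  r2: data parity 1, sent rp 0 → mismatch
  r3: data parity 1, sent rp 1 → ok
  r4: data parity 1, sent rp 1 → ok
Recompute each column's even parity and compare to cp:
  c0: data parity 0, sent cp 1 → mismatch
  c1: data parity 1, sent cp 1 → ok
  c2: data parity 1, sent cp 1 → ok
  c3: data parity 0, sent cp 0 → ok
  c4: data parity 1, sent cp 1 → ok
Exactly one row (r2) and one column (c0) fail → the flipped bit is at their intersection.

row 2, column 0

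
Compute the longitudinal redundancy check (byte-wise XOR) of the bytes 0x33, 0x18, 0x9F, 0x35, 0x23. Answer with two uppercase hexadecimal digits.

A2

XOR the bytes together:
  start with 0x33
  0x33 ⊕ 0x18 = 0x2B
  0x2B ⊕ 0x9F = 0xB4
  0xB4 ⊕ 0x35 = 0x81
  0x81 ⊕ 0x23 = 0xA2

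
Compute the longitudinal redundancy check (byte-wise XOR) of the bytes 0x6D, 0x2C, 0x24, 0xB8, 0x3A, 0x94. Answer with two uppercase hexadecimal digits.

XOR the bytes together:
  start with 0x6D
  0x6D ⊕ 0x2C = 0x41
  0x41 ⊕ 0x24 = 0x65
  0x65 ⊕ 0xB8 = 0xDD
  0xDD ⊕ 0x3A = 0xE7
  0xE7 ⊕ 0x94 = 0x73

73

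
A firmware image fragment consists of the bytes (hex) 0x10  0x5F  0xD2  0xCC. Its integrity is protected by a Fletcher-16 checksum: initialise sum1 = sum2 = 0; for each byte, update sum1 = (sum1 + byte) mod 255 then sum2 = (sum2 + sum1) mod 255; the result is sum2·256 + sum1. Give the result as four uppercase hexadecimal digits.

Running sums (mod 255):
  after byte 0 (0x10): sum1=16, sum2=16
  after byte 1 (0x5F): sum1=111, sum2=127
  after byte 2 (0xD2): sum1=66, sum2=193
  after byte 3 (0xCC): sum1=15, sum2=208
Checksum = sum2·256 + sum1 = 208·256 + 15 = 53263 = 0xD00F.

D00F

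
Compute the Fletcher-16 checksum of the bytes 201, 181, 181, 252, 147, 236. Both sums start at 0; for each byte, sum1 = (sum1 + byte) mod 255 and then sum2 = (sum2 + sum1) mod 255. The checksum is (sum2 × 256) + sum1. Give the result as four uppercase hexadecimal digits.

29B2

Running sums (mod 255):
  after byte 0 (201): sum1=201, sum2=201
  after byte 1 (181): sum1=127, sum2=73
  after byte 2 (181): sum1=53, sum2=126
  after byte 3 (252): sum1=50, sum2=176
  after byte 4 (147): sum1=197, sum2=118
  after byte 5 (236): sum1=178, sum2=41
Checksum = sum2·256 + sum1 = 41·256 + 178 = 10674 = 0x29B2.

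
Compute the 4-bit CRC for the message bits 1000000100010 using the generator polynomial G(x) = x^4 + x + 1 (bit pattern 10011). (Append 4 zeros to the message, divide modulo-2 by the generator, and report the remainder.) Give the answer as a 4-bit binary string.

Append 4 zeros: 10000001000100000. Divide by 10011 (XOR where the leading bit is 1):
  pos 0: 10000 XOR 10011 = 00011
  pos 3: 11001 XOR 10011 = 01010
  pos 4: 10100 XOR 10011 = 00111
  pos 6: 11100 XOR 10011 = 01111
  pos 7: 11111 XOR 10011 = 01100
  pos 8: 11000 XOR 10011 = 01011
  pos 9: 10110 XOR 10011 = 00101
  pos 11: 10100 XOR 10011 = 00111
Remainder (last 4 bits) = 1110. This is the CRC / FCS.

1110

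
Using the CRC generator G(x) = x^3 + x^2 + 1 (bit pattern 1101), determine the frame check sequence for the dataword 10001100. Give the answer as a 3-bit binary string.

Append 3 zeros: 10001100000. Divide by 1101 (XOR where the leading bit is 1):
  pos 0: 1000 XOR 1101 = 0101
  pos 1: 1011 XOR 1101 = 0110
  pos 2: 1101 XOR 1101 = 0000
Remainder (last 3 bits) = 000. This is the CRC / FCS.

000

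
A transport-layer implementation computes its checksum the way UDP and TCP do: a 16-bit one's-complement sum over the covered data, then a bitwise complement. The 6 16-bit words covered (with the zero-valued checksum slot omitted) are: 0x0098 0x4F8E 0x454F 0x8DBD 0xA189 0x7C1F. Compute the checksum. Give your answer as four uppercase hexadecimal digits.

One's-complement addition (fold any carry out of bit 15 back into bit 0):
  0x0098 + 0x4F8E = 0x05026
  0x5026 + 0x454F = 0x09575
  0x9575 + 0x8DBD = 0x12332 → wrap carry → 0x2333
  0x2333 + 0xA189 = 0x0C4BC
  0xC4BC + 0x7C1F = 0x140DB → wrap carry → 0x40DC
One's-complement sum = 0x40DC.
Checksum = ~0x40DC & 0xFFFF = 0xBF23.

BF23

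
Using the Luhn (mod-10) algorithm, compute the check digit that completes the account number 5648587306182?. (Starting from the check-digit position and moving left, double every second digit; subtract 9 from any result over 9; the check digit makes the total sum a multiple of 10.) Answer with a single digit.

Partial digits right→left: 2 8 1 6 0 3 7 8 5 8 4 6 5
Double every second digit counting from the check-digit position (so the 1st, 3rd, 5th, ... of the partial from the right).
  doubled (with −9 where >9): 4 2 0 5 1 8 1 → sum 21
  kept as-is: 8 6 3 8 8 6 → sum 39
Total = 21 + 39 = 60.
Check digit = (10 − (60 mod 10)) mod 10 = 0.

0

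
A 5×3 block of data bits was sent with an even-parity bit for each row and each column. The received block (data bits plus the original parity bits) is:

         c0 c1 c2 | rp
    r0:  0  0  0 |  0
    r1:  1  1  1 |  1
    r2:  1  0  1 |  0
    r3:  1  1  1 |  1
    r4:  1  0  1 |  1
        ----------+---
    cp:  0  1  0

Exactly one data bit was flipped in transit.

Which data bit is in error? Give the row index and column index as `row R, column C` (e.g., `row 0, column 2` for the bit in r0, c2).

row 4, column 1

Recompute each row's even parity and compare to rp:
  r0: data parity 0, sent rp 0 → ok
  r1: data parity 1, sent rp 1 → ok
  r2: data parity 0, sent rp 0 → ok
  r3: data parity 1, sent rp 1 → ok
  r4: data parity 0, sent rp 1 → mismatch
Recompute each column's even parity and compare to cp:
  c0: data parity 0, sent cp 0 → ok
  c1: data parity 0, sent cp 1 → mismatch
  c2: data parity 0, sent cp 0 → ok
Exactly one row (r4) and one column (c1) fail → the flipped bit is at their intersection.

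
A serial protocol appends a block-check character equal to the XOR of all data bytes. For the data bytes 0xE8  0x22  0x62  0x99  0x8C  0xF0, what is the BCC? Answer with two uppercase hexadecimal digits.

XOR the bytes together:
  start with 0xE8
  0xE8 ⊕ 0x22 = 0xCA
  0xCA ⊕ 0x62 = 0xA8
  0xA8 ⊕ 0x99 = 0x31
  0x31 ⊕ 0x8C = 0xBD
  0xBD ⊕ 0xF0 = 0x4D

4D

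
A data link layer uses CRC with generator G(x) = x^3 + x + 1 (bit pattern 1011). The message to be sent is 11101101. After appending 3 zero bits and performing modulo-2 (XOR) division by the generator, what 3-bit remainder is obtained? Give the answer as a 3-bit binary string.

Append 3 zeros: 11101101000. Divide by 1011 (XOR where the leading bit is 1):
  pos 0: 1110 XOR 1011 = 0101
  pos 1: 1011 XOR 1011 = 0000
  pos 5: 1010 XOR 1011 = 0001
Remainder (last 3 bits) = 100. This is the CRC / FCS.

100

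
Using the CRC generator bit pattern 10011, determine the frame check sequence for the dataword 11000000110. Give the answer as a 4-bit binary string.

1110

Append 4 zeros: 110000001100000. Divide by 10011 (XOR where the leading bit is 1):
  pos 0: 11000 XOR 10011 = 01011
  pos 1: 10110 XOR 10011 = 00101
  pos 3: 10100 XOR 10011 = 00111
  pos 5: 11111 XOR 10011 = 01100
  pos 6: 11000 XOR 10011 = 01011
  pos 7: 10110 XOR 10011 = 00101
  pos 9: 10100 XOR 10011 = 00111
Remainder (last 4 bits) = 1110. This is the CRC / FCS.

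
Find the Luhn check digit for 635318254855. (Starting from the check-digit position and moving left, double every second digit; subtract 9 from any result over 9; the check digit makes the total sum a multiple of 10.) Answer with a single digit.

Partial digits right→left: 5 5 8 4 5 2 8 1 3 5 3 6
Double every second digit counting from the check-digit position (so the 1st, 3rd, 5th, ... of the partial from the right).
  doubled (with −9 where >9): 1 7 1 7 6 6 → sum 28
  kept as-is: 5 4 2 1 5 6 → sum 23
Total = 28 + 23 = 51.
Check digit = (10 − (51 mod 10)) mod 10 = 9.

9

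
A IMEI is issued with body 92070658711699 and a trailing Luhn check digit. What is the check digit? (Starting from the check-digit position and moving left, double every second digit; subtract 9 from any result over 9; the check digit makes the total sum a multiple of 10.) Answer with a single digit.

6

Partial digits right→left: 9 9 6 1 1 7 8 5 6 0 7 0 2 9
Double every second digit counting from the check-digit position (so the 1st, 3rd, 5th, ... of the partial from the right).
  doubled (with −9 where >9): 9 3 2 7 3 5 4 → sum 33
  kept as-is: 9 1 7 5 0 0 9 → sum 31
Total = 33 + 31 = 64.
Check digit = (10 − (64 mod 10)) mod 10 = 6.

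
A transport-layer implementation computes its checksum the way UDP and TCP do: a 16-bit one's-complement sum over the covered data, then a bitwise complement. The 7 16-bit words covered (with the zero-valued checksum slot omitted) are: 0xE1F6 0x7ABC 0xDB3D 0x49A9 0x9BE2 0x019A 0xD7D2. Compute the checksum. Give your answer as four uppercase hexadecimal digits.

0916

One's-complement addition (fold any carry out of bit 15 back into bit 0):
  0xE1F6 + 0x7ABC = 0x15CB2 → wrap carry → 0x5CB3
  0x5CB3 + 0xDB3D = 0x137F0 → wrap carry → 0x37F1
  0x37F1 + 0x49A9 = 0x0819A
  0x819A + 0x9BE2 = 0x11D7C → wrap carry → 0x1D7D
  0x1D7D + 0x019A = 0x01F17
  0x1F17 + 0xD7D2 = 0x0F6E9
One's-complement sum = 0xF6E9.
Checksum = ~0xF6E9 & 0xFFFF = 0x0916.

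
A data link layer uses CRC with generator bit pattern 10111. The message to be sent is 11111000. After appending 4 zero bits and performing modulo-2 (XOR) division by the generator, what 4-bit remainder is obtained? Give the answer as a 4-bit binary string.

1000

Append 4 zeros: 111110000000. Divide by 10111 (XOR where the leading bit is 1):
  pos 0: 11111 XOR 10111 = 01000
  pos 1: 10000 XOR 10111 = 00111
  pos 3: 11100 XOR 10111 = 01011
  pos 4: 10110 XOR 10111 = 00001
Remainder (last 4 bits) = 1000. This is the CRC / FCS.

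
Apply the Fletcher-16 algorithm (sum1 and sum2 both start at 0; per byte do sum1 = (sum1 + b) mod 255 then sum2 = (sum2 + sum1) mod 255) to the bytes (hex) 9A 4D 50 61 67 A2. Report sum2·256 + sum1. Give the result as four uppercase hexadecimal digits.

F8A3

Running sums (mod 255):
  after byte 0 (9A): sum1=154, sum2=154
  after byte 1 (4D): sum1=231, sum2=130
  after byte 2 (50): sum1=56, sum2=186
  after byte 3 (61): sum1=153, sum2=84
  after byte 4 (67): sum1=1, sum2=85
  after byte 5 (A2): sum1=163, sum2=248
Checksum = sum2·256 + sum1 = 248·256 + 163 = 63651 = 0xF8A3.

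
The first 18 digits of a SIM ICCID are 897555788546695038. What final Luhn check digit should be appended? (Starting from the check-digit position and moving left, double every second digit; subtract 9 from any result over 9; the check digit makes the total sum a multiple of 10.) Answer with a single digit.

Partial digits right→left: 8 3 0 5 9 6 6 4 5 8 8 7 5 5 5 7 9 8
Double every second digit counting from the check-digit position (so the 1st, 3rd, 5th, ... of the partial from the right).
  doubled (with −9 where >9): 7 0 9 3 1 7 1 1 9 → sum 38
  kept as-is: 3 5 6 4 8 7 5 7 8 → sum 53
Total = 38 + 53 = 91.
Check digit = (10 − (91 mod 10)) mod 10 = 9.

9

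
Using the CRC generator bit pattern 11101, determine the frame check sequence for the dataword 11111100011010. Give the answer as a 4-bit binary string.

0010

Append 4 zeros: 111111000110100000. Divide by 11101 (XOR where the leading bit is 1):
  pos 0: 11111 XOR 11101 = 00010
  pos 3: 10100 XOR 11101 = 01001
  pos 4: 10010 XOR 11101 = 01111
  pos 5: 11111 XOR 11101 = 00010
  pos 8: 10101 XOR 11101 = 01000
  pos 9: 10000 XOR 11101 = 01101
  pos 10: 11010 XOR 11101 = 00111
  pos 12: 11100 XOR 11101 = 00001
Remainder (last 4 bits) = 0010. This is the CRC / FCS.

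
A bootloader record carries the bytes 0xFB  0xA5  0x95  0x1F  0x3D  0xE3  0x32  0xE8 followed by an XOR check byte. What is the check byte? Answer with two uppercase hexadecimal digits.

XOR the bytes together:
  start with 0xFB
  0xFB ⊕ 0xA5 = 0x5E
  0x5E ⊕ 0x95 = 0xCB
  0xCB ⊕ 0x1F = 0xD4
  0xD4 ⊕ 0x3D = 0xE9
  0xE9 ⊕ 0xE3 = 0x0A
  0x0A ⊕ 0x32 = 0x38
  0x38 ⊕ 0xE8 = 0xD0

D0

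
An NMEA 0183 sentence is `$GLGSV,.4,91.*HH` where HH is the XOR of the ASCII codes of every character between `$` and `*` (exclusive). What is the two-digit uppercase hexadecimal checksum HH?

75

XOR the ASCII codes of the payload characters:
  'G' = 0x47 → acc = 0x47
  'L' = 0x4C → acc = 0x0B
  'G' = 0x47 → acc = 0x4C
  'S' = 0x53 → acc = 0x1F
  'V' = 0x56 → acc = 0x49
  ',' = 0x2C → acc = 0x65
  '.' = 0x2E → acc = 0x4B
  '4' = 0x34 → acc = 0x7F
  ',' = 0x2C → acc = 0x53
  '9' = 0x39 → acc = 0x6A
  '1' = 0x31 → acc = 0x5B
  '.' = 0x2E → acc = 0x75
Checksum = 0x75.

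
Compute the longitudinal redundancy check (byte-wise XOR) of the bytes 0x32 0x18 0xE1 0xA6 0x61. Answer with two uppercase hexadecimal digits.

XOR the bytes together:
  start with 0x32
  0x32 ⊕ 0x18 = 0x2A
  0x2A ⊕ 0xE1 = 0xCB
  0xCB ⊕ 0xA6 = 0x6D
  0x6D ⊕ 0x61 = 0x0C

0C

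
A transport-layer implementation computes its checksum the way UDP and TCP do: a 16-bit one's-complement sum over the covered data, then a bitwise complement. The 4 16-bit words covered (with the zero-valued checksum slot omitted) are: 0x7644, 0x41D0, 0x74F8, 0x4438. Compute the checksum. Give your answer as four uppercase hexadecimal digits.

One's-complement addition (fold any carry out of bit 15 back into bit 0):
  0x7644 + 0x41D0 = 0x0B814
  0xB814 + 0x74F8 = 0x12D0C → wrap carry → 0x2D0D
  0x2D0D + 0x4438 = 0x07145
One's-complement sum = 0x7145.
Checksum = ~0x7145 & 0xFFFF = 0x8EBA.

8EBA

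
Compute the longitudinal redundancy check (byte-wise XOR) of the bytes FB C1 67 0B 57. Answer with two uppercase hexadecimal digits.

01

XOR the bytes together:
  start with 0xFB
  0xFB ⊕ 0xC1 = 0x3A
  0x3A ⊕ 0x67 = 0x5D
  0x5D ⊕ 0x0B = 0x56
  0x56 ⊕ 0x57 = 0x01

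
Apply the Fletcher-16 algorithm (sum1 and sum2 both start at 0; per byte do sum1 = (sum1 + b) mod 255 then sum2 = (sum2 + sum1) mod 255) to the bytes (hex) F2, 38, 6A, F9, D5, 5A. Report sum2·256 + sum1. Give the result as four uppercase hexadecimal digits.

68BF

Running sums (mod 255):
  after byte 0 (F2): sum1=242, sum2=242
  after byte 1 (38): sum1=43, sum2=30
  after byte 2 (6A): sum1=149, sum2=179
  after byte 3 (F9): sum1=143, sum2=67
  after byte 4 (D5): sum1=101, sum2=168
  after byte 5 (5A): sum1=191, sum2=104
Checksum = sum2·256 + sum1 = 104·256 + 191 = 26815 = 0x68BF.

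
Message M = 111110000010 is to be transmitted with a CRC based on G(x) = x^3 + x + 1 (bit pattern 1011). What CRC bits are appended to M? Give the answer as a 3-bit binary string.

000

Append 3 zeros: 111110000010000. Divide by 1011 (XOR where the leading bit is 1):
  pos 0: 1111 XOR 1011 = 0100
  pos 1: 1001 XOR 1011 = 0010
  pos 3: 1000 XOR 1011 = 0011
  pos 5: 1100 XOR 1011 = 0111
  pos 6: 1110 XOR 1011 = 0101
  pos 7: 1011 XOR 1011 = 0000
Remainder (last 3 bits) = 000. This is the CRC / FCS.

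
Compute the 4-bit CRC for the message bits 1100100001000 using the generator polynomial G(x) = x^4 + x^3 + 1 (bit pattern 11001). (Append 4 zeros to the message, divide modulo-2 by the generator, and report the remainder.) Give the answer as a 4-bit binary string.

Append 4 zeros: 11001000010000000. Divide by 11001 (XOR where the leading bit is 1):
  pos 0: 11001 XOR 11001 = 00000
  pos 9: 10000 XOR 11001 = 01001
  pos 10: 10010 XOR 11001 = 01011
  pos 11: 10110 XOR 11001 = 01111
  pos 12: 11110 XOR 11001 = 00111
Remainder (last 4 bits) = 0111. This is the CRC / FCS.

0111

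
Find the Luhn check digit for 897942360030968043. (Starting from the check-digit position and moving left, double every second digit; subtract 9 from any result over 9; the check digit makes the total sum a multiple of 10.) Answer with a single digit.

0

Partial digits right→left: 3 4 0 8 6 9 0 3 0 0 6 3 2 4 9 7 9 8
Double every second digit counting from the check-digit position (so the 1st, 3rd, 5th, ... of the partial from the right).
  doubled (with −9 where >9): 6 0 3 0 0 3 4 9 9 → sum 34
  kept as-is: 4 8 9 3 0 3 4 7 8 → sum 46
Total = 34 + 46 = 80.
Check digit = (10 − (80 mod 10)) mod 10 = 0.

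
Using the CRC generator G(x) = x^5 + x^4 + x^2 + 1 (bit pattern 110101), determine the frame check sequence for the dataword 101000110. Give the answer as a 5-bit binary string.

Append 5 zeros: 10100011000000. Divide by 110101 (XOR where the leading bit is 1):
  pos 0: 101000 XOR 110101 = 011101
  pos 1: 111011 XOR 110101 = 001110
  pos 3: 111010 XOR 110101 = 001111
  pos 5: 111100 XOR 110101 = 001001
  pos 7: 100100 XOR 110101 = 010001
  pos 8: 100010 XOR 110101 = 010111
Remainder (last 5 bits) = 10111. This is the CRC / FCS.

10111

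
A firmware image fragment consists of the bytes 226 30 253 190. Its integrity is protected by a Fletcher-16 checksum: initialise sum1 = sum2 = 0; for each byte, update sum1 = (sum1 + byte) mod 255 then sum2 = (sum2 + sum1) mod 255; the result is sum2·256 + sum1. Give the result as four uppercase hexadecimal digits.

Running sums (mod 255):
  after byte 0 (226): sum1=226, sum2=226
  after byte 1 (30): sum1=1, sum2=227
  after byte 2 (253): sum1=254, sum2=226
  after byte 3 (190): sum1=189, sum2=160
Checksum = sum2·256 + sum1 = 160·256 + 189 = 41149 = 0xA0BD.

A0BD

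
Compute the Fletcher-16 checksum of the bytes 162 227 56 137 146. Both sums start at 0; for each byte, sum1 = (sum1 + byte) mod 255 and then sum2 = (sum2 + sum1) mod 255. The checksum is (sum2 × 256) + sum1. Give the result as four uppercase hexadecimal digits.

0BDA

Running sums (mod 255):
  after byte 0 (162): sum1=162, sum2=162
  after byte 1 (227): sum1=134, sum2=41
  after byte 2 (56): sum1=190, sum2=231
  after byte 3 (137): sum1=72, sum2=48
  after byte 4 (146): sum1=218, sum2=11
Checksum = sum2·256 + sum1 = 11·256 + 218 = 3034 = 0x0BDA.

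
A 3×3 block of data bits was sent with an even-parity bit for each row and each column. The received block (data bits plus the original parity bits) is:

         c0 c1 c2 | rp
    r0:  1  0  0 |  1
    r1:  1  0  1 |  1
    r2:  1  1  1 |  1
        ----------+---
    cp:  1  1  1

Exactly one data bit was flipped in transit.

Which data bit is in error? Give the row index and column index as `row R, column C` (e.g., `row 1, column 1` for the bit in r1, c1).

Recompute each row's even parity and compare to rp:
  r0: data parity 1, sent rp 1 → ok
  r1: data parity 0, sent rp 1 → mismatch
  r2: data parity 1, sent rp 1 → ok
Recompute each column's even parity and compare to cp:
  c0: data parity 1, sent cp 1 → ok
  c1: data parity 1, sent cp 1 → ok
  c2: data parity 0, sent cp 1 → mismatch
Exactly one row (r1) and one column (c2) fail → the flipped bit is at their intersection.

row 1, column 2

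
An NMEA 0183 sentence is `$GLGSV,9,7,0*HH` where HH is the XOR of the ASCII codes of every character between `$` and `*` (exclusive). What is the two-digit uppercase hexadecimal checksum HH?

5B

XOR the ASCII codes of the payload characters:
  'G' = 0x47 → acc = 0x47
  'L' = 0x4C → acc = 0x0B
  'G' = 0x47 → acc = 0x4C
  'S' = 0x53 → acc = 0x1F
  'V' = 0x56 → acc = 0x49
  ',' = 0x2C → acc = 0x65
  '9' = 0x39 → acc = 0x5C
  ',' = 0x2C → acc = 0x70
  '7' = 0x37 → acc = 0x47
  ',' = 0x2C → acc = 0x6B
  '0' = 0x30 → acc = 0x5B
Checksum = 0x5B.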